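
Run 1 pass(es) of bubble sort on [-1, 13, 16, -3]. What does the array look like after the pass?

After pass 1: [-1, 13, -3, 16] (1 swaps)
Total swaps: 1


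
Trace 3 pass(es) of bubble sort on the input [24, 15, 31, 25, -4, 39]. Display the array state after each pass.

After pass 1: [15, 24, 25, -4, 31, 39] (3 swaps)
After pass 2: [15, 24, -4, 25, 31, 39] (1 swaps)
After pass 3: [15, -4, 24, 25, 31, 39] (1 swaps)
Total swaps: 5


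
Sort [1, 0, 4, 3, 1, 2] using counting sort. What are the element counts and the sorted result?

Count array: [1, 2, 1, 1, 1]
(count[i] = number of elements equal to i)
Cumulative count: [1, 3, 4, 5, 6]
Sorted: [0, 1, 1, 2, 3, 4]


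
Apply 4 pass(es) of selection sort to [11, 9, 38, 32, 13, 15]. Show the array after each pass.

Pass 1: Select minimum 9 at index 1, swap -> [9, 11, 38, 32, 13, 15]
Pass 2: Select minimum 11 at index 1, swap -> [9, 11, 38, 32, 13, 15]
Pass 3: Select minimum 13 at index 4, swap -> [9, 11, 13, 32, 38, 15]
Pass 4: Select minimum 15 at index 5, swap -> [9, 11, 13, 15, 38, 32]


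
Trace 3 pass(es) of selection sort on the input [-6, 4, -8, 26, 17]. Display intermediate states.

Pass 1: Select minimum -8 at index 2, swap -> [-8, 4, -6, 26, 17]
Pass 2: Select minimum -6 at index 2, swap -> [-8, -6, 4, 26, 17]
Pass 3: Select minimum 4 at index 2, swap -> [-8, -6, 4, 26, 17]


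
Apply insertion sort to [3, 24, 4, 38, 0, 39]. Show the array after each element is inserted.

First element 3 is already 'sorted'
Insert 24: shifted 0 elements -> [3, 24, 4, 38, 0, 39]
Insert 4: shifted 1 elements -> [3, 4, 24, 38, 0, 39]
Insert 38: shifted 0 elements -> [3, 4, 24, 38, 0, 39]
Insert 0: shifted 4 elements -> [0, 3, 4, 24, 38, 39]
Insert 39: shifted 0 elements -> [0, 3, 4, 24, 38, 39]


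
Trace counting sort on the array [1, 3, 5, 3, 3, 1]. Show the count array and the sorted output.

Count array: [0, 2, 0, 3, 0, 1]
(count[i] = number of elements equal to i)
Cumulative count: [0, 2, 2, 5, 5, 6]
Sorted: [1, 1, 3, 3, 3, 5]


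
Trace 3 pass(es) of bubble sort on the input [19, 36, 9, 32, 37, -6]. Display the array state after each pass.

After pass 1: [19, 9, 32, 36, -6, 37] (3 swaps)
After pass 2: [9, 19, 32, -6, 36, 37] (2 swaps)
After pass 3: [9, 19, -6, 32, 36, 37] (1 swaps)
Total swaps: 6


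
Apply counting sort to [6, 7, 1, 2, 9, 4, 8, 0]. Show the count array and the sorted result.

Count array: [1, 1, 1, 0, 1, 0, 1, 1, 1, 1]
(count[i] = number of elements equal to i)
Cumulative count: [1, 2, 3, 3, 4, 4, 5, 6, 7, 8]
Sorted: [0, 1, 2, 4, 6, 7, 8, 9]


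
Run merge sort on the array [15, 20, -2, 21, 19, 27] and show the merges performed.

Divide and conquer:
  Merge [20] + [-2] -> [-2, 20]
  Merge [15] + [-2, 20] -> [-2, 15, 20]
  Merge [19] + [27] -> [19, 27]
  Merge [21] + [19, 27] -> [19, 21, 27]
  Merge [-2, 15, 20] + [19, 21, 27] -> [-2, 15, 19, 20, 21, 27]


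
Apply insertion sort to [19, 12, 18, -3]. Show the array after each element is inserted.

First element 19 is already 'sorted'
Insert 12: shifted 1 elements -> [12, 19, 18, -3]
Insert 18: shifted 1 elements -> [12, 18, 19, -3]
Insert -3: shifted 3 elements -> [-3, 12, 18, 19]


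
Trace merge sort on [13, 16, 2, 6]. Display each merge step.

Divide and conquer:
  Merge [13] + [16] -> [13, 16]
  Merge [2] + [6] -> [2, 6]
  Merge [13, 16] + [2, 6] -> [2, 6, 13, 16]


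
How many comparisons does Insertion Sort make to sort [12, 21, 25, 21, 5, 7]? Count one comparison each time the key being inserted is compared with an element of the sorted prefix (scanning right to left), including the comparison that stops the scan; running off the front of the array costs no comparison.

Insert 21: 12 <= 21 (stop) = 1 comparison(s) -> [12, 21, 25, 21, 5, 7]
Insert 25: 21 <= 25 (stop) = 1 comparison(s) -> [12, 21, 25, 21, 5, 7]
Insert 21: 25 > 21 (shift), 21 <= 21 (stop) = 2 comparison(s) -> [12, 21, 21, 25, 5, 7]
Insert 5: 25 > 5 (shift), 21 > 5 (shift), 21 > 5 (shift), 12 > 5 (shift), reached front = 4 comparison(s) -> [5, 12, 21, 21, 25, 7]
Insert 7: 25 > 7 (shift), 21 > 7 (shift), 21 > 7 (shift), 12 > 7 (shift), 5 <= 7 (stop) = 5 comparison(s) -> [5, 7, 12, 21, 21, 25]
Total comparisons: 1 + 1 + 2 + 4 + 5 = 13


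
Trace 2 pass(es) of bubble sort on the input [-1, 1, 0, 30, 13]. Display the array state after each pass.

After pass 1: [-1, 0, 1, 13, 30] (2 swaps)
After pass 2: [-1, 0, 1, 13, 30] (0 swaps)
Total swaps: 2


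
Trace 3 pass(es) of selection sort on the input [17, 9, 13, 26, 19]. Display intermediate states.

Pass 1: Select minimum 9 at index 1, swap -> [9, 17, 13, 26, 19]
Pass 2: Select minimum 13 at index 2, swap -> [9, 13, 17, 26, 19]
Pass 3: Select minimum 17 at index 2, swap -> [9, 13, 17, 26, 19]


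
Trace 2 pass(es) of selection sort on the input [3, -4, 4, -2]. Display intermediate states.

Pass 1: Select minimum -4 at index 1, swap -> [-4, 3, 4, -2]
Pass 2: Select minimum -2 at index 3, swap -> [-4, -2, 4, 3]


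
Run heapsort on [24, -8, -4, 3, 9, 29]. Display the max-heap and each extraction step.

Build heap: [29, 9, 24, 3, -8, -4]
Extract 29: [24, 9, -4, 3, -8, 29]
Extract 24: [9, 3, -4, -8, 24, 29]
Extract 9: [3, -8, -4, 9, 24, 29]
Extract 3: [-4, -8, 3, 9, 24, 29]
Extract -4: [-8, -4, 3, 9, 24, 29]


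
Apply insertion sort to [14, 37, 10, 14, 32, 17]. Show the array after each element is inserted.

First element 14 is already 'sorted'
Insert 37: shifted 0 elements -> [14, 37, 10, 14, 32, 17]
Insert 10: shifted 2 elements -> [10, 14, 37, 14, 32, 17]
Insert 14: shifted 1 elements -> [10, 14, 14, 37, 32, 17]
Insert 32: shifted 1 elements -> [10, 14, 14, 32, 37, 17]
Insert 17: shifted 2 elements -> [10, 14, 14, 17, 32, 37]


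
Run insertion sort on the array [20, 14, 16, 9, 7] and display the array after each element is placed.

First element 20 is already 'sorted'
Insert 14: shifted 1 elements -> [14, 20, 16, 9, 7]
Insert 16: shifted 1 elements -> [14, 16, 20, 9, 7]
Insert 9: shifted 3 elements -> [9, 14, 16, 20, 7]
Insert 7: shifted 4 elements -> [7, 9, 14, 16, 20]


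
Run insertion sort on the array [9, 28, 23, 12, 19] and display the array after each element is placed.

First element 9 is already 'sorted'
Insert 28: shifted 0 elements -> [9, 28, 23, 12, 19]
Insert 23: shifted 1 elements -> [9, 23, 28, 12, 19]
Insert 12: shifted 2 elements -> [9, 12, 23, 28, 19]
Insert 19: shifted 2 elements -> [9, 12, 19, 23, 28]


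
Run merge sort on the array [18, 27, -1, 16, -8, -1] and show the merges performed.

Divide and conquer:
  Merge [27] + [-1] -> [-1, 27]
  Merge [18] + [-1, 27] -> [-1, 18, 27]
  Merge [-8] + [-1] -> [-8, -1]
  Merge [16] + [-8, -1] -> [-8, -1, 16]
  Merge [-1, 18, 27] + [-8, -1, 16] -> [-8, -1, -1, 16, 18, 27]


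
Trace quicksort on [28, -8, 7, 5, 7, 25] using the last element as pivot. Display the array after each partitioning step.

Partition 1: pivot=25 at index 4 -> [-8, 7, 5, 7, 25, 28]
Partition 2: pivot=7 at index 3 -> [-8, 7, 5, 7, 25, 28]
Partition 3: pivot=5 at index 1 -> [-8, 5, 7, 7, 25, 28]


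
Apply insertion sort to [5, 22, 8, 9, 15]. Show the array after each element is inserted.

First element 5 is already 'sorted'
Insert 22: shifted 0 elements -> [5, 22, 8, 9, 15]
Insert 8: shifted 1 elements -> [5, 8, 22, 9, 15]
Insert 9: shifted 1 elements -> [5, 8, 9, 22, 15]
Insert 15: shifted 1 elements -> [5, 8, 9, 15, 22]


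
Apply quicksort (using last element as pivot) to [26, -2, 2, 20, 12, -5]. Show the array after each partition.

Partition 1: pivot=-5 at index 0 -> [-5, -2, 2, 20, 12, 26]
Partition 2: pivot=26 at index 5 -> [-5, -2, 2, 20, 12, 26]
Partition 3: pivot=12 at index 3 -> [-5, -2, 2, 12, 20, 26]
Partition 4: pivot=2 at index 2 -> [-5, -2, 2, 12, 20, 26]


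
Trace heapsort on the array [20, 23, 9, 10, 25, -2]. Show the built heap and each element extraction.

Build heap: [25, 23, 9, 10, 20, -2]
Extract 25: [23, 20, 9, 10, -2, 25]
Extract 23: [20, 10, 9, -2, 23, 25]
Extract 20: [10, -2, 9, 20, 23, 25]
Extract 10: [9, -2, 10, 20, 23, 25]
Extract 9: [-2, 9, 10, 20, 23, 25]


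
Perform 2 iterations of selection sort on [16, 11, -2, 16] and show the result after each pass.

Pass 1: Select minimum -2 at index 2, swap -> [-2, 11, 16, 16]
Pass 2: Select minimum 11 at index 1, swap -> [-2, 11, 16, 16]


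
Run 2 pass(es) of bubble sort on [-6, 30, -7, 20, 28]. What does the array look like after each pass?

After pass 1: [-6, -7, 20, 28, 30] (3 swaps)
After pass 2: [-7, -6, 20, 28, 30] (1 swaps)
Total swaps: 4


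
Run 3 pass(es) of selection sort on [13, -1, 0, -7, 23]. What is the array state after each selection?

Pass 1: Select minimum -7 at index 3, swap -> [-7, -1, 0, 13, 23]
Pass 2: Select minimum -1 at index 1, swap -> [-7, -1, 0, 13, 23]
Pass 3: Select minimum 0 at index 2, swap -> [-7, -1, 0, 13, 23]


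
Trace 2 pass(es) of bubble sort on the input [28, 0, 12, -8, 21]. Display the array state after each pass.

After pass 1: [0, 12, -8, 21, 28] (4 swaps)
After pass 2: [0, -8, 12, 21, 28] (1 swaps)
Total swaps: 5


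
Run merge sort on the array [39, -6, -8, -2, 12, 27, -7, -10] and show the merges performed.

Divide and conquer:
  Merge [39] + [-6] -> [-6, 39]
  Merge [-8] + [-2] -> [-8, -2]
  Merge [-6, 39] + [-8, -2] -> [-8, -6, -2, 39]
  Merge [12] + [27] -> [12, 27]
  Merge [-7] + [-10] -> [-10, -7]
  Merge [12, 27] + [-10, -7] -> [-10, -7, 12, 27]
  Merge [-8, -6, -2, 39] + [-10, -7, 12, 27] -> [-10, -8, -7, -6, -2, 12, 27, 39]


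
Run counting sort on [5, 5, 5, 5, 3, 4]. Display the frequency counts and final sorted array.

Count array: [0, 0, 0, 1, 1, 4]
(count[i] = number of elements equal to i)
Cumulative count: [0, 0, 0, 1, 2, 6]
Sorted: [3, 4, 5, 5, 5, 5]


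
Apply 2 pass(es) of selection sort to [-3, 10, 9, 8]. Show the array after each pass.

Pass 1: Select minimum -3 at index 0, swap -> [-3, 10, 9, 8]
Pass 2: Select minimum 8 at index 3, swap -> [-3, 8, 9, 10]


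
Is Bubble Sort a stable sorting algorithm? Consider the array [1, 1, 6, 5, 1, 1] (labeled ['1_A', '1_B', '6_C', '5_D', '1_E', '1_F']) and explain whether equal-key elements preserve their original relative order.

Trace Bubble Sort on the labeled array (the key is the number; the letter only tracks identity):
  After pass 1: [1_A, 1_B, 5_D, 1_E, 1_F, 6_C]
  After pass 2: [1_A, 1_B, 1_E, 1_F, 5_D, 6_C]
  After pass 3: [1_A, 1_B, 1_E, 1_F, 5_D, 6_C] (no swaps, done)
Final order: [1_A, 1_B, 1_E, 1_F, 5_D, 6_C]
Equal keys:
  value 1: originally 1_A, 1_B, 1_E, 1_F; after sorting 1_A, 1_B, 1_E, 1_F -> order preserved
All equal keys kept their original relative order. Bubble Sort is stable: it only swaps adjacent elements when the left one is strictly greater, so equal keys never move past each other.
Answer: Stable


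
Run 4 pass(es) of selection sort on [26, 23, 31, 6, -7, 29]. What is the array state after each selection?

Pass 1: Select minimum -7 at index 4, swap -> [-7, 23, 31, 6, 26, 29]
Pass 2: Select minimum 6 at index 3, swap -> [-7, 6, 31, 23, 26, 29]
Pass 3: Select minimum 23 at index 3, swap -> [-7, 6, 23, 31, 26, 29]
Pass 4: Select minimum 26 at index 4, swap -> [-7, 6, 23, 26, 31, 29]


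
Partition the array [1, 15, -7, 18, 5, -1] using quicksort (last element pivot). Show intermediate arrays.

Partition 1: pivot=-1 at index 1 -> [-7, -1, 1, 18, 5, 15]
Partition 2: pivot=15 at index 4 -> [-7, -1, 1, 5, 15, 18]
Partition 3: pivot=5 at index 3 -> [-7, -1, 1, 5, 15, 18]


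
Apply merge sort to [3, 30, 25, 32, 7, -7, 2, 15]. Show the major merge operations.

Divide and conquer:
  Merge [3] + [30] -> [3, 30]
  Merge [25] + [32] -> [25, 32]
  Merge [3, 30] + [25, 32] -> [3, 25, 30, 32]
  Merge [7] + [-7] -> [-7, 7]
  Merge [2] + [15] -> [2, 15]
  Merge [-7, 7] + [2, 15] -> [-7, 2, 7, 15]
  Merge [3, 25, 30, 32] + [-7, 2, 7, 15] -> [-7, 2, 3, 7, 15, 25, 30, 32]


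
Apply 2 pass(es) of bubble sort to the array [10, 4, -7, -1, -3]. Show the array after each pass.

After pass 1: [4, -7, -1, -3, 10] (4 swaps)
After pass 2: [-7, -1, -3, 4, 10] (3 swaps)
Total swaps: 7


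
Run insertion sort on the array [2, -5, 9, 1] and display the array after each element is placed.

First element 2 is already 'sorted'
Insert -5: shifted 1 elements -> [-5, 2, 9, 1]
Insert 9: shifted 0 elements -> [-5, 2, 9, 1]
Insert 1: shifted 2 elements -> [-5, 1, 2, 9]


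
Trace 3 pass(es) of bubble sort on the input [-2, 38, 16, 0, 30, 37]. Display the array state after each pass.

After pass 1: [-2, 16, 0, 30, 37, 38] (4 swaps)
After pass 2: [-2, 0, 16, 30, 37, 38] (1 swaps)
After pass 3: [-2, 0, 16, 30, 37, 38] (0 swaps)
Total swaps: 5


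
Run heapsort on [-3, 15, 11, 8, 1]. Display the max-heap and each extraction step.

Build heap: [15, 8, 11, -3, 1]
Extract 15: [11, 8, 1, -3, 15]
Extract 11: [8, -3, 1, 11, 15]
Extract 8: [1, -3, 8, 11, 15]
Extract 1: [-3, 1, 8, 11, 15]


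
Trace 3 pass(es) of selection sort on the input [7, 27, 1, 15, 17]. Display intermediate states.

Pass 1: Select minimum 1 at index 2, swap -> [1, 27, 7, 15, 17]
Pass 2: Select minimum 7 at index 2, swap -> [1, 7, 27, 15, 17]
Pass 3: Select minimum 15 at index 3, swap -> [1, 7, 15, 27, 17]


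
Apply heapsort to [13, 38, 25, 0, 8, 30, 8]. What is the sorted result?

Build heap: [38, 13, 30, 0, 8, 25, 8]
Extract 38: [30, 13, 25, 0, 8, 8, 38]
Extract 30: [25, 13, 8, 0, 8, 30, 38]
Extract 25: [13, 8, 8, 0, 25, 30, 38]
Extract 13: [8, 0, 8, 13, 25, 30, 38]
Extract 8: [8, 0, 8, 13, 25, 30, 38]
Extract 8: [0, 8, 8, 13, 25, 30, 38]


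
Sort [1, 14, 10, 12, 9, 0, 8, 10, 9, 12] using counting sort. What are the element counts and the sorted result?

Count array: [1, 1, 0, 0, 0, 0, 0, 0, 1, 2, 2, 0, 2, 0, 1]
(count[i] = number of elements equal to i)
Cumulative count: [1, 2, 2, 2, 2, 2, 2, 2, 3, 5, 7, 7, 9, 9, 10]
Sorted: [0, 1, 8, 9, 9, 10, 10, 12, 12, 14]


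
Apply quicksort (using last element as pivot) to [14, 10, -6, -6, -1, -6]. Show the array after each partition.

Partition 1: pivot=-6 at index 2 -> [-6, -6, -6, 10, -1, 14]
Partition 2: pivot=-6 at index 1 -> [-6, -6, -6, 10, -1, 14]
Partition 3: pivot=14 at index 5 -> [-6, -6, -6, 10, -1, 14]
Partition 4: pivot=-1 at index 3 -> [-6, -6, -6, -1, 10, 14]


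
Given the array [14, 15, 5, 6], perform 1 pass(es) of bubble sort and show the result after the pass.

After pass 1: [14, 5, 6, 15] (2 swaps)
Total swaps: 2


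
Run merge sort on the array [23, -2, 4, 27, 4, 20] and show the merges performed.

Divide and conquer:
  Merge [-2] + [4] -> [-2, 4]
  Merge [23] + [-2, 4] -> [-2, 4, 23]
  Merge [4] + [20] -> [4, 20]
  Merge [27] + [4, 20] -> [4, 20, 27]
  Merge [-2, 4, 23] + [4, 20, 27] -> [-2, 4, 4, 20, 23, 27]


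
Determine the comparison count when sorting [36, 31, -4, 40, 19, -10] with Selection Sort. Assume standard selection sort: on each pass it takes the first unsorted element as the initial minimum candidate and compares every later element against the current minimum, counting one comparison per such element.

Pass 1: scan indices 1..5 for the minimum = 5 comparison(s); min is -10, place at index 0 -> [-10, 31, -4, 40, 19, 36]
Pass 2: scan indices 2..5 for the minimum = 4 comparison(s); min is -4, place at index 1 -> [-10, -4, 31, 40, 19, 36]
Pass 3: scan indices 3..5 for the minimum = 3 comparison(s); min is 19, place at index 2 -> [-10, -4, 19, 40, 31, 36]
Pass 4: scan indices 4..5 for the minimum = 2 comparison(s); min is 31, place at index 3 -> [-10, -4, 19, 31, 40, 36]
Pass 5: scan indices 5..5 for the minimum = 1 comparison(s); min is 36, place at index 4 -> [-10, -4, 19, 31, 36, 40]
Selection sort always scans the whole unsorted suffix, so the count is (n-1) + (n-2) + ... + 1 = n(n-1)/2 = 6*5/2 = 15 regardless of the input order.
Total comparisons: 5 + 4 + 3 + 2 + 1 = 15


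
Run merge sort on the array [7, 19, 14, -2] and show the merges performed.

Divide and conquer:
  Merge [7] + [19] -> [7, 19]
  Merge [14] + [-2] -> [-2, 14]
  Merge [7, 19] + [-2, 14] -> [-2, 7, 14, 19]


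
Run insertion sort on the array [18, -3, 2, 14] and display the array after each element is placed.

First element 18 is already 'sorted'
Insert -3: shifted 1 elements -> [-3, 18, 2, 14]
Insert 2: shifted 1 elements -> [-3, 2, 18, 14]
Insert 14: shifted 1 elements -> [-3, 2, 14, 18]


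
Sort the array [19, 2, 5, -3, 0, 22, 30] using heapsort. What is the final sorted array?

Build heap: [30, 2, 22, -3, 0, 19, 5]
Extract 30: [22, 2, 19, -3, 0, 5, 30]
Extract 22: [19, 2, 5, -3, 0, 22, 30]
Extract 19: [5, 2, 0, -3, 19, 22, 30]
Extract 5: [2, -3, 0, 5, 19, 22, 30]
Extract 2: [0, -3, 2, 5, 19, 22, 30]
Extract 0: [-3, 0, 2, 5, 19, 22, 30]


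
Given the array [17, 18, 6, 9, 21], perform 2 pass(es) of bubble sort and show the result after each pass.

After pass 1: [17, 6, 9, 18, 21] (2 swaps)
After pass 2: [6, 9, 17, 18, 21] (2 swaps)
Total swaps: 4


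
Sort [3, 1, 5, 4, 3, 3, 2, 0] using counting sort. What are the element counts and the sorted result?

Count array: [1, 1, 1, 3, 1, 1]
(count[i] = number of elements equal to i)
Cumulative count: [1, 2, 3, 6, 7, 8]
Sorted: [0, 1, 2, 3, 3, 3, 4, 5]


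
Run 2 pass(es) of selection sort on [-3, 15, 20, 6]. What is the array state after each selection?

Pass 1: Select minimum -3 at index 0, swap -> [-3, 15, 20, 6]
Pass 2: Select minimum 6 at index 3, swap -> [-3, 6, 20, 15]


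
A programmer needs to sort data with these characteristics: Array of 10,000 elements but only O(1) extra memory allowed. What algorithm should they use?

Best choice: Heapsort
Reason: Heapsort rearranges the array in place using O(1) auxiliary space and still guarantees O(n log n) time; quicksort partitions in place but needs Theta(log n) stack space for recursion (O(n) in the worst case), and mergesort requires O(n) auxiliary space


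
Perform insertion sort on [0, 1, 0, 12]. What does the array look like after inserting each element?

First element 0 is already 'sorted'
Insert 1: shifted 0 elements -> [0, 1, 0, 12]
Insert 0: shifted 1 elements -> [0, 0, 1, 12]
Insert 12: shifted 0 elements -> [0, 0, 1, 12]


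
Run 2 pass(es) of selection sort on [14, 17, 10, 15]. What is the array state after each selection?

Pass 1: Select minimum 10 at index 2, swap -> [10, 17, 14, 15]
Pass 2: Select minimum 14 at index 2, swap -> [10, 14, 17, 15]


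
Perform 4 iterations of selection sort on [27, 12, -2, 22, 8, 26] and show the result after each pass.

Pass 1: Select minimum -2 at index 2, swap -> [-2, 12, 27, 22, 8, 26]
Pass 2: Select minimum 8 at index 4, swap -> [-2, 8, 27, 22, 12, 26]
Pass 3: Select minimum 12 at index 4, swap -> [-2, 8, 12, 22, 27, 26]
Pass 4: Select minimum 22 at index 3, swap -> [-2, 8, 12, 22, 27, 26]


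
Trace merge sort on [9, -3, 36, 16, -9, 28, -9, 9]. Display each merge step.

Divide and conquer:
  Merge [9] + [-3] -> [-3, 9]
  Merge [36] + [16] -> [16, 36]
  Merge [-3, 9] + [16, 36] -> [-3, 9, 16, 36]
  Merge [-9] + [28] -> [-9, 28]
  Merge [-9] + [9] -> [-9, 9]
  Merge [-9, 28] + [-9, 9] -> [-9, -9, 9, 28]
  Merge [-3, 9, 16, 36] + [-9, -9, 9, 28] -> [-9, -9, -3, 9, 9, 16, 28, 36]


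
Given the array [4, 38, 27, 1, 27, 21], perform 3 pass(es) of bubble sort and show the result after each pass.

After pass 1: [4, 27, 1, 27, 21, 38] (4 swaps)
After pass 2: [4, 1, 27, 21, 27, 38] (2 swaps)
After pass 3: [1, 4, 21, 27, 27, 38] (2 swaps)
Total swaps: 8


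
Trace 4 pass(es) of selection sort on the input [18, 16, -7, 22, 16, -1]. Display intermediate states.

Pass 1: Select minimum -7 at index 2, swap -> [-7, 16, 18, 22, 16, -1]
Pass 2: Select minimum -1 at index 5, swap -> [-7, -1, 18, 22, 16, 16]
Pass 3: Select minimum 16 at index 4, swap -> [-7, -1, 16, 22, 18, 16]
Pass 4: Select minimum 16 at index 5, swap -> [-7, -1, 16, 16, 18, 22]


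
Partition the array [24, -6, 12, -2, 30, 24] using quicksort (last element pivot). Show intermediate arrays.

Partition 1: pivot=24 at index 4 -> [24, -6, 12, -2, 24, 30]
Partition 2: pivot=-2 at index 1 -> [-6, -2, 12, 24, 24, 30]
Partition 3: pivot=24 at index 3 -> [-6, -2, 12, 24, 24, 30]


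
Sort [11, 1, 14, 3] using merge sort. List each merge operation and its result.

Divide and conquer:
  Merge [11] + [1] -> [1, 11]
  Merge [14] + [3] -> [3, 14]
  Merge [1, 11] + [3, 14] -> [1, 3, 11, 14]


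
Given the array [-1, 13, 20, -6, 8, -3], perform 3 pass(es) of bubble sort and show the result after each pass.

After pass 1: [-1, 13, -6, 8, -3, 20] (3 swaps)
After pass 2: [-1, -6, 8, -3, 13, 20] (3 swaps)
After pass 3: [-6, -1, -3, 8, 13, 20] (2 swaps)
Total swaps: 8


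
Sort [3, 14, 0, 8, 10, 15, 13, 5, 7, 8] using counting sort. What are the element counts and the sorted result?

Count array: [1, 0, 0, 1, 0, 1, 0, 1, 2, 0, 1, 0, 0, 1, 1, 1]
(count[i] = number of elements equal to i)
Cumulative count: [1, 1, 1, 2, 2, 3, 3, 4, 6, 6, 7, 7, 7, 8, 9, 10]
Sorted: [0, 3, 5, 7, 8, 8, 10, 13, 14, 15]


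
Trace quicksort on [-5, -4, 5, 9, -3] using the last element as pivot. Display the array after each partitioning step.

Partition 1: pivot=-3 at index 2 -> [-5, -4, -3, 9, 5]
Partition 2: pivot=-4 at index 1 -> [-5, -4, -3, 9, 5]
Partition 3: pivot=5 at index 3 -> [-5, -4, -3, 5, 9]


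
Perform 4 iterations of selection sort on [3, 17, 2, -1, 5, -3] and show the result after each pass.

Pass 1: Select minimum -3 at index 5, swap -> [-3, 17, 2, -1, 5, 3]
Pass 2: Select minimum -1 at index 3, swap -> [-3, -1, 2, 17, 5, 3]
Pass 3: Select minimum 2 at index 2, swap -> [-3, -1, 2, 17, 5, 3]
Pass 4: Select minimum 3 at index 5, swap -> [-3, -1, 2, 3, 5, 17]


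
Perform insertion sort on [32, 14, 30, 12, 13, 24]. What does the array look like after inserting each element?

First element 32 is already 'sorted'
Insert 14: shifted 1 elements -> [14, 32, 30, 12, 13, 24]
Insert 30: shifted 1 elements -> [14, 30, 32, 12, 13, 24]
Insert 12: shifted 3 elements -> [12, 14, 30, 32, 13, 24]
Insert 13: shifted 3 elements -> [12, 13, 14, 30, 32, 24]
Insert 24: shifted 2 elements -> [12, 13, 14, 24, 30, 32]


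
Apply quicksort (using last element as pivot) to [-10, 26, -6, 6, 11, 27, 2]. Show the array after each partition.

Partition 1: pivot=2 at index 2 -> [-10, -6, 2, 6, 11, 27, 26]
Partition 2: pivot=-6 at index 1 -> [-10, -6, 2, 6, 11, 27, 26]
Partition 3: pivot=26 at index 5 -> [-10, -6, 2, 6, 11, 26, 27]
Partition 4: pivot=11 at index 4 -> [-10, -6, 2, 6, 11, 26, 27]


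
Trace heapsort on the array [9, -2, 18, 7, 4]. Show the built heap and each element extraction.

Build heap: [18, 7, 9, -2, 4]
Extract 18: [9, 7, 4, -2, 18]
Extract 9: [7, -2, 4, 9, 18]
Extract 7: [4, -2, 7, 9, 18]
Extract 4: [-2, 4, 7, 9, 18]


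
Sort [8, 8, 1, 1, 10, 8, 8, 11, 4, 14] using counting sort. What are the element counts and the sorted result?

Count array: [0, 2, 0, 0, 1, 0, 0, 0, 4, 0, 1, 1, 0, 0, 1]
(count[i] = number of elements equal to i)
Cumulative count: [0, 2, 2, 2, 3, 3, 3, 3, 7, 7, 8, 9, 9, 9, 10]
Sorted: [1, 1, 4, 8, 8, 8, 8, 10, 11, 14]


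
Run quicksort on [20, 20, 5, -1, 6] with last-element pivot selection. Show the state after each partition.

Partition 1: pivot=6 at index 2 -> [5, -1, 6, 20, 20]
Partition 2: pivot=-1 at index 0 -> [-1, 5, 6, 20, 20]
Partition 3: pivot=20 at index 4 -> [-1, 5, 6, 20, 20]


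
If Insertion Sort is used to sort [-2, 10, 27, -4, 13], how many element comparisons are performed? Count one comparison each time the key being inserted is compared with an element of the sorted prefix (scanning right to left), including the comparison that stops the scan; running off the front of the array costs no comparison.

Insert 10: -2 <= 10 (stop) = 1 comparison(s) -> [-2, 10, 27, -4, 13]
Insert 27: 10 <= 27 (stop) = 1 comparison(s) -> [-2, 10, 27, -4, 13]
Insert -4: 27 > -4 (shift), 10 > -4 (shift), -2 > -4 (shift), reached front = 3 comparison(s) -> [-4, -2, 10, 27, 13]
Insert 13: 27 > 13 (shift), 10 <= 13 (stop) = 2 comparison(s) -> [-4, -2, 10, 13, 27]
Total comparisons: 1 + 1 + 3 + 2 = 7


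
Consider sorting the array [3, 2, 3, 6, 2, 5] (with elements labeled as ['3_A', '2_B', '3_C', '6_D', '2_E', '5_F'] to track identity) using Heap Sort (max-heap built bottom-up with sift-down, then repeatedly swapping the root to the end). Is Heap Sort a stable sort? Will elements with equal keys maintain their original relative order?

Trace Heap Sort on the labeled array (the key is the number; the letter only tracks identity):
  Build max-heap: [6_D, 3_A, 5_F, 2_B, 2_E, 3_C]
  Swap root 6_D to index 5, re-heapify first 5 -> [5_F, 3_A, 3_C, 2_B, 2_E, 6_D]
  Swap root 5_F to index 4, re-heapify first 4 -> [3_A, 2_E, 3_C, 2_B, 5_F, 6_D]
  Swap root 3_A to index 3, re-heapify first 3 -> [3_C, 2_E, 2_B, 3_A, 5_F, 6_D]
  Swap root 3_C to index 2, re-heapify first 2 -> [2_B, 2_E, 3_C, 3_A, 5_F, 6_D]
  Swap root 2_B to index 1, re-heapify first 1 -> [2_E, 2_B, 3_C, 3_A, 5_F, 6_D]
Final order: [2_E, 2_B, 3_C, 3_A, 5_F, 6_D]
Equal keys:
  value 2: originally 2_B, 2_E; after sorting 2_E, 2_B -> order changed
  value 3: originally 3_A, 3_C; after sorting 3_C, 3_A -> order changed
Equal keys were reordered, so Heap Sort is not stable: heap construction and root-to-end swaps move elements without regard to the original order of equal keys. (One such input is enough; an unstable sort may happen to preserve order on other inputs, but it gives no guarantee.)
Answer: Not stable


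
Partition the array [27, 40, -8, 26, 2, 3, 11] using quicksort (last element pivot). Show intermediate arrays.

Partition 1: pivot=11 at index 3 -> [-8, 2, 3, 11, 40, 27, 26]
Partition 2: pivot=3 at index 2 -> [-8, 2, 3, 11, 40, 27, 26]
Partition 3: pivot=2 at index 1 -> [-8, 2, 3, 11, 40, 27, 26]
Partition 4: pivot=26 at index 4 -> [-8, 2, 3, 11, 26, 27, 40]
Partition 5: pivot=40 at index 6 -> [-8, 2, 3, 11, 26, 27, 40]


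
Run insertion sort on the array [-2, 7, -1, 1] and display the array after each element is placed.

First element -2 is already 'sorted'
Insert 7: shifted 0 elements -> [-2, 7, -1, 1]
Insert -1: shifted 1 elements -> [-2, -1, 7, 1]
Insert 1: shifted 1 elements -> [-2, -1, 1, 7]


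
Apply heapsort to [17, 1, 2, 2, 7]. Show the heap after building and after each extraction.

Build heap: [17, 7, 2, 2, 1]
Extract 17: [7, 2, 2, 1, 17]
Extract 7: [2, 1, 2, 7, 17]
Extract 2: [2, 1, 2, 7, 17]
Extract 2: [1, 2, 2, 7, 17]


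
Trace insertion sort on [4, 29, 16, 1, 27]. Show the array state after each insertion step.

First element 4 is already 'sorted'
Insert 29: shifted 0 elements -> [4, 29, 16, 1, 27]
Insert 16: shifted 1 elements -> [4, 16, 29, 1, 27]
Insert 1: shifted 3 elements -> [1, 4, 16, 29, 27]
Insert 27: shifted 1 elements -> [1, 4, 16, 27, 29]


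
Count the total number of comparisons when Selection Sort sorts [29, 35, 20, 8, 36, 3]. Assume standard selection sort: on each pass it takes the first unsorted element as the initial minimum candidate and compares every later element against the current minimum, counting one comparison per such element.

Pass 1: scan indices 1..5 for the minimum = 5 comparison(s); min is 3, place at index 0 -> [3, 35, 20, 8, 36, 29]
Pass 2: scan indices 2..5 for the minimum = 4 comparison(s); min is 8, place at index 1 -> [3, 8, 20, 35, 36, 29]
Pass 3: scan indices 3..5 for the minimum = 3 comparison(s); min is 20, place at index 2 -> [3, 8, 20, 35, 36, 29]
Pass 4: scan indices 4..5 for the minimum = 2 comparison(s); min is 29, place at index 3 -> [3, 8, 20, 29, 36, 35]
Pass 5: scan indices 5..5 for the minimum = 1 comparison(s); min is 35, place at index 4 -> [3, 8, 20, 29, 35, 36]
Selection sort always scans the whole unsorted suffix, so the count is (n-1) + (n-2) + ... + 1 = n(n-1)/2 = 6*5/2 = 15 regardless of the input order.
Total comparisons: 5 + 4 + 3 + 2 + 1 = 15


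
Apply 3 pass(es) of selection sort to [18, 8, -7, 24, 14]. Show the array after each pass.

Pass 1: Select minimum -7 at index 2, swap -> [-7, 8, 18, 24, 14]
Pass 2: Select minimum 8 at index 1, swap -> [-7, 8, 18, 24, 14]
Pass 3: Select minimum 14 at index 4, swap -> [-7, 8, 14, 24, 18]


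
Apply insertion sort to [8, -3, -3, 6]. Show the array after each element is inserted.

First element 8 is already 'sorted'
Insert -3: shifted 1 elements -> [-3, 8, -3, 6]
Insert -3: shifted 1 elements -> [-3, -3, 8, 6]
Insert 6: shifted 1 elements -> [-3, -3, 6, 8]


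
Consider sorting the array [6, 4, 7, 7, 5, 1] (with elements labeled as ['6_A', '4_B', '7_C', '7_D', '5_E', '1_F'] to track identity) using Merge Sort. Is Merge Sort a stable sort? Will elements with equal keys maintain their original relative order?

Trace Merge Sort on the labeled array (the key is the number; the letter only tracks identity):
  Merge [4_B] + [7_C] -> [4_B, 7_C]
  Merge [6_A] + [4_B, 7_C] -> [4_B, 6_A, 7_C]
  Merge [5_E] + [1_F] -> [1_F, 5_E]
  Merge [7_D] + [1_F, 5_E] -> [1_F, 5_E, 7_D]
  Merge [4_B, 6_A, 7_C] + [1_F, 5_E, 7_D] -> [1_F, 4_B, 5_E, 6_A, 7_C, 7_D]
Final order: [1_F, 4_B, 5_E, 6_A, 7_C, 7_D]
Equal keys:
  value 7: originally 7_C, 7_D; after sorting 7_C, 7_D -> order preserved
All equal keys kept their original relative order. Merge Sort is stable: when the heads of the two halves are equal the merge takes from the left half first.
Answer: Stable


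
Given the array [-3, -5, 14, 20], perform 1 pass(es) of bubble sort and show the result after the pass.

After pass 1: [-5, -3, 14, 20] (1 swaps)
Total swaps: 1


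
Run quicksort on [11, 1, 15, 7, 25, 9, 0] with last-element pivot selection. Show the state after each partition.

Partition 1: pivot=0 at index 0 -> [0, 1, 15, 7, 25, 9, 11]
Partition 2: pivot=11 at index 4 -> [0, 1, 7, 9, 11, 15, 25]
Partition 3: pivot=9 at index 3 -> [0, 1, 7, 9, 11, 15, 25]
Partition 4: pivot=7 at index 2 -> [0, 1, 7, 9, 11, 15, 25]
Partition 5: pivot=25 at index 6 -> [0, 1, 7, 9, 11, 15, 25]


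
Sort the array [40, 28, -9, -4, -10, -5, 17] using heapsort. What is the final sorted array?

Build heap: [40, 28, 17, -4, -10, -5, -9]
Extract 40: [28, -4, 17, -9, -10, -5, 40]
Extract 28: [17, -4, -5, -9, -10, 28, 40]
Extract 17: [-4, -9, -5, -10, 17, 28, 40]
Extract -4: [-5, -9, -10, -4, 17, 28, 40]
Extract -5: [-9, -10, -5, -4, 17, 28, 40]
Extract -9: [-10, -9, -5, -4, 17, 28, 40]


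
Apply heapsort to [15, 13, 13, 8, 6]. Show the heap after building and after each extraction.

Build heap: [15, 13, 13, 8, 6]
Extract 15: [13, 8, 13, 6, 15]
Extract 13: [13, 8, 6, 13, 15]
Extract 13: [8, 6, 13, 13, 15]
Extract 8: [6, 8, 13, 13, 15]


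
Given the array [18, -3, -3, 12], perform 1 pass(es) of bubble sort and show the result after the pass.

After pass 1: [-3, -3, 12, 18] (3 swaps)
Total swaps: 3


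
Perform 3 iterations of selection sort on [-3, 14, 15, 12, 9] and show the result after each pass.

Pass 1: Select minimum -3 at index 0, swap -> [-3, 14, 15, 12, 9]
Pass 2: Select minimum 9 at index 4, swap -> [-3, 9, 15, 12, 14]
Pass 3: Select minimum 12 at index 3, swap -> [-3, 9, 12, 15, 14]


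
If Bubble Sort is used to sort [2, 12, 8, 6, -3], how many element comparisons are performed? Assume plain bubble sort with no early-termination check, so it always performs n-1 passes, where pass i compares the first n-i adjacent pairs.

Pass 1: compare adjacent pairs (0,1)..(3,4) = 4 comparison(s), 3 swap(s) -> [2, 8, 6, -3, 12]
Pass 2: compare adjacent pairs (0,1)..(2,3) = 3 comparison(s), 2 swap(s) -> [2, 6, -3, 8, 12]
Pass 3: compare adjacent pairs (0,1)..(1,2) = 2 comparison(s), 1 swap(s) -> [2, -3, 6, 8, 12]
Pass 4: compare adjacent pairs (0,1)..(0,1) = 1 comparison(s), 1 swap(s) -> [-3, 2, 6, 8, 12]
Total comparisons: 4 + 3 + 2 + 1 = 10


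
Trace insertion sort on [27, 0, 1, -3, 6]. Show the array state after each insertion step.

First element 27 is already 'sorted'
Insert 0: shifted 1 elements -> [0, 27, 1, -3, 6]
Insert 1: shifted 1 elements -> [0, 1, 27, -3, 6]
Insert -3: shifted 3 elements -> [-3, 0, 1, 27, 6]
Insert 6: shifted 1 elements -> [-3, 0, 1, 6, 27]


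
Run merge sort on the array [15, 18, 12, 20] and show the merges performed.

Divide and conquer:
  Merge [15] + [18] -> [15, 18]
  Merge [12] + [20] -> [12, 20]
  Merge [15, 18] + [12, 20] -> [12, 15, 18, 20]


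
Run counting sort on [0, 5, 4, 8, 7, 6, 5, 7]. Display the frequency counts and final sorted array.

Count array: [1, 0, 0, 0, 1, 2, 1, 2, 1]
(count[i] = number of elements equal to i)
Cumulative count: [1, 1, 1, 1, 2, 4, 5, 7, 8]
Sorted: [0, 4, 5, 5, 6, 7, 7, 8]


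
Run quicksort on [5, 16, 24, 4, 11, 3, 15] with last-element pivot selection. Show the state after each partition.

Partition 1: pivot=15 at index 4 -> [5, 4, 11, 3, 15, 16, 24]
Partition 2: pivot=3 at index 0 -> [3, 4, 11, 5, 15, 16, 24]
Partition 3: pivot=5 at index 2 -> [3, 4, 5, 11, 15, 16, 24]
Partition 4: pivot=24 at index 6 -> [3, 4, 5, 11, 15, 16, 24]


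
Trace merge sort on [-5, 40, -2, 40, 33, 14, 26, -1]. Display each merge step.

Divide and conquer:
  Merge [-5] + [40] -> [-5, 40]
  Merge [-2] + [40] -> [-2, 40]
  Merge [-5, 40] + [-2, 40] -> [-5, -2, 40, 40]
  Merge [33] + [14] -> [14, 33]
  Merge [26] + [-1] -> [-1, 26]
  Merge [14, 33] + [-1, 26] -> [-1, 14, 26, 33]
  Merge [-5, -2, 40, 40] + [-1, 14, 26, 33] -> [-5, -2, -1, 14, 26, 33, 40, 40]


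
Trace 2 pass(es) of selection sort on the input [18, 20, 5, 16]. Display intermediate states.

Pass 1: Select minimum 5 at index 2, swap -> [5, 20, 18, 16]
Pass 2: Select minimum 16 at index 3, swap -> [5, 16, 18, 20]


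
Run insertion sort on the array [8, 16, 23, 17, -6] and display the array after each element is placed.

First element 8 is already 'sorted'
Insert 16: shifted 0 elements -> [8, 16, 23, 17, -6]
Insert 23: shifted 0 elements -> [8, 16, 23, 17, -6]
Insert 17: shifted 1 elements -> [8, 16, 17, 23, -6]
Insert -6: shifted 4 elements -> [-6, 8, 16, 17, 23]


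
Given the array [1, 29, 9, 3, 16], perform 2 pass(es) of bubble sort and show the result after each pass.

After pass 1: [1, 9, 3, 16, 29] (3 swaps)
After pass 2: [1, 3, 9, 16, 29] (1 swaps)
Total swaps: 4


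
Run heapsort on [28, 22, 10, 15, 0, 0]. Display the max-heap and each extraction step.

Build heap: [28, 22, 10, 15, 0, 0]
Extract 28: [22, 15, 10, 0, 0, 28]
Extract 22: [15, 0, 10, 0, 22, 28]
Extract 15: [10, 0, 0, 15, 22, 28]
Extract 10: [0, 0, 10, 15, 22, 28]
Extract 0: [0, 0, 10, 15, 22, 28]


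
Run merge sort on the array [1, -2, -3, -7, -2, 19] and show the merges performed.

Divide and conquer:
  Merge [-2] + [-3] -> [-3, -2]
  Merge [1] + [-3, -2] -> [-3, -2, 1]
  Merge [-2] + [19] -> [-2, 19]
  Merge [-7] + [-2, 19] -> [-7, -2, 19]
  Merge [-3, -2, 1] + [-7, -2, 19] -> [-7, -3, -2, -2, 1, 19]


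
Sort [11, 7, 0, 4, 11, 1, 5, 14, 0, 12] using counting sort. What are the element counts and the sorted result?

Count array: [2, 1, 0, 0, 1, 1, 0, 1, 0, 0, 0, 2, 1, 0, 1]
(count[i] = number of elements equal to i)
Cumulative count: [2, 3, 3, 3, 4, 5, 5, 6, 6, 6, 6, 8, 9, 9, 10]
Sorted: [0, 0, 1, 4, 5, 7, 11, 11, 12, 14]


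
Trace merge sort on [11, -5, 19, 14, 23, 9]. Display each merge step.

Divide and conquer:
  Merge [-5] + [19] -> [-5, 19]
  Merge [11] + [-5, 19] -> [-5, 11, 19]
  Merge [23] + [9] -> [9, 23]
  Merge [14] + [9, 23] -> [9, 14, 23]
  Merge [-5, 11, 19] + [9, 14, 23] -> [-5, 9, 11, 14, 19, 23]


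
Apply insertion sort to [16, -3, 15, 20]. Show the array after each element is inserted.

First element 16 is already 'sorted'
Insert -3: shifted 1 elements -> [-3, 16, 15, 20]
Insert 15: shifted 1 elements -> [-3, 15, 16, 20]
Insert 20: shifted 0 elements -> [-3, 15, 16, 20]


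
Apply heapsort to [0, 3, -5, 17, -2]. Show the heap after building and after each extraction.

Build heap: [17, 3, -5, 0, -2]
Extract 17: [3, 0, -5, -2, 17]
Extract 3: [0, -2, -5, 3, 17]
Extract 0: [-2, -5, 0, 3, 17]
Extract -2: [-5, -2, 0, 3, 17]


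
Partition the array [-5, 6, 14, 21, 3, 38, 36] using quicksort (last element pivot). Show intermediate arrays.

Partition 1: pivot=36 at index 5 -> [-5, 6, 14, 21, 3, 36, 38]
Partition 2: pivot=3 at index 1 -> [-5, 3, 14, 21, 6, 36, 38]
Partition 3: pivot=6 at index 2 -> [-5, 3, 6, 21, 14, 36, 38]
Partition 4: pivot=14 at index 3 -> [-5, 3, 6, 14, 21, 36, 38]


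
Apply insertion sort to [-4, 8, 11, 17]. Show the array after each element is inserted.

First element -4 is already 'sorted'
Insert 8: shifted 0 elements -> [-4, 8, 11, 17]
Insert 11: shifted 0 elements -> [-4, 8, 11, 17]
Insert 17: shifted 0 elements -> [-4, 8, 11, 17]


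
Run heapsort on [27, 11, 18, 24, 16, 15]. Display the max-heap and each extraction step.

Build heap: [27, 24, 18, 11, 16, 15]
Extract 27: [24, 16, 18, 11, 15, 27]
Extract 24: [18, 16, 15, 11, 24, 27]
Extract 18: [16, 11, 15, 18, 24, 27]
Extract 16: [15, 11, 16, 18, 24, 27]
Extract 15: [11, 15, 16, 18, 24, 27]


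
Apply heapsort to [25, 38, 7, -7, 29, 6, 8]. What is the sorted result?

Build heap: [38, 29, 8, -7, 25, 6, 7]
Extract 38: [29, 25, 8, -7, 7, 6, 38]
Extract 29: [25, 7, 8, -7, 6, 29, 38]
Extract 25: [8, 7, 6, -7, 25, 29, 38]
Extract 8: [7, -7, 6, 8, 25, 29, 38]
Extract 7: [6, -7, 7, 8, 25, 29, 38]
Extract 6: [-7, 6, 7, 8, 25, 29, 38]


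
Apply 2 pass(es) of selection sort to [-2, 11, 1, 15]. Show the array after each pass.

Pass 1: Select minimum -2 at index 0, swap -> [-2, 11, 1, 15]
Pass 2: Select minimum 1 at index 2, swap -> [-2, 1, 11, 15]


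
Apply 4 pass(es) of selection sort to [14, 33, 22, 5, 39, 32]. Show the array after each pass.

Pass 1: Select minimum 5 at index 3, swap -> [5, 33, 22, 14, 39, 32]
Pass 2: Select minimum 14 at index 3, swap -> [5, 14, 22, 33, 39, 32]
Pass 3: Select minimum 22 at index 2, swap -> [5, 14, 22, 33, 39, 32]
Pass 4: Select minimum 32 at index 5, swap -> [5, 14, 22, 32, 39, 33]


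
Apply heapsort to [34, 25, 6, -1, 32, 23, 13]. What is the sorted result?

Build heap: [34, 32, 23, -1, 25, 6, 13]
Extract 34: [32, 25, 23, -1, 13, 6, 34]
Extract 32: [25, 13, 23, -1, 6, 32, 34]
Extract 25: [23, 13, 6, -1, 25, 32, 34]
Extract 23: [13, -1, 6, 23, 25, 32, 34]
Extract 13: [6, -1, 13, 23, 25, 32, 34]
Extract 6: [-1, 6, 13, 23, 25, 32, 34]


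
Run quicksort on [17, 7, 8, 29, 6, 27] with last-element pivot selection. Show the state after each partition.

Partition 1: pivot=27 at index 4 -> [17, 7, 8, 6, 27, 29]
Partition 2: pivot=6 at index 0 -> [6, 7, 8, 17, 27, 29]
Partition 3: pivot=17 at index 3 -> [6, 7, 8, 17, 27, 29]
Partition 4: pivot=8 at index 2 -> [6, 7, 8, 17, 27, 29]


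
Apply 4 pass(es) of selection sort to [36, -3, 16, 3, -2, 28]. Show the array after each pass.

Pass 1: Select minimum -3 at index 1, swap -> [-3, 36, 16, 3, -2, 28]
Pass 2: Select minimum -2 at index 4, swap -> [-3, -2, 16, 3, 36, 28]
Pass 3: Select minimum 3 at index 3, swap -> [-3, -2, 3, 16, 36, 28]
Pass 4: Select minimum 16 at index 3, swap -> [-3, -2, 3, 16, 36, 28]


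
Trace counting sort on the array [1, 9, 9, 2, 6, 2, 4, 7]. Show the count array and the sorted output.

Count array: [0, 1, 2, 0, 1, 0, 1, 1, 0, 2]
(count[i] = number of elements equal to i)
Cumulative count: [0, 1, 3, 3, 4, 4, 5, 6, 6, 8]
Sorted: [1, 2, 2, 4, 6, 7, 9, 9]


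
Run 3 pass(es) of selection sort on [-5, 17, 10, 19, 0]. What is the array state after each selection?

Pass 1: Select minimum -5 at index 0, swap -> [-5, 17, 10, 19, 0]
Pass 2: Select minimum 0 at index 4, swap -> [-5, 0, 10, 19, 17]
Pass 3: Select minimum 10 at index 2, swap -> [-5, 0, 10, 19, 17]


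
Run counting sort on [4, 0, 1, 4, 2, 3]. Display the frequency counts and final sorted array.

Count array: [1, 1, 1, 1, 2]
(count[i] = number of elements equal to i)
Cumulative count: [1, 2, 3, 4, 6]
Sorted: [0, 1, 2, 3, 4, 4]


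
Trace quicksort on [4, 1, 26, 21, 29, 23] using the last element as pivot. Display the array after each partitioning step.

Partition 1: pivot=23 at index 3 -> [4, 1, 21, 23, 29, 26]
Partition 2: pivot=21 at index 2 -> [4, 1, 21, 23, 29, 26]
Partition 3: pivot=1 at index 0 -> [1, 4, 21, 23, 29, 26]
Partition 4: pivot=26 at index 4 -> [1, 4, 21, 23, 26, 29]
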